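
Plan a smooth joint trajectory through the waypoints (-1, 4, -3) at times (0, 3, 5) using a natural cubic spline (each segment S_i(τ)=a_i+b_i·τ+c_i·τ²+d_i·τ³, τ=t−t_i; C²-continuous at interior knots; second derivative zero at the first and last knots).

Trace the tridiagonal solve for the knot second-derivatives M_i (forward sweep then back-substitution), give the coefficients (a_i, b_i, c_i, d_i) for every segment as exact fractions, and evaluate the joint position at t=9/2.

  seg 0: a=-1 b=193/60 c=0 d=-31/180
  seg 1: a=4 b=-43/30 c=-31/20 d=31/120
S(9/2) = -49/64

Δ: Δ0=5/3, Δ1=-7/2
row 1: diag=10, rhs=-31; c'=1/5, d'=-31/10
back: M1=-31/10
M: M0=0, M1=-31/10, M2=0
seg 0: a=-1, c=M0/2=0, d=(M1−M0)/(6·3)=-31/180, b=Δ0−h0·(2M0+M1)/6=193/60
seg 1: a=4, c=M1/2=-31/20, d=(M2−M1)/(6·2)=31/120, b=Δ1−h1·(2M1+M2)/6=-43/30
t_q=9/2 → seg 1, τ=3/2; S=4+-43/30·τ+-31/20·τ²+31/120·τ³=-49/64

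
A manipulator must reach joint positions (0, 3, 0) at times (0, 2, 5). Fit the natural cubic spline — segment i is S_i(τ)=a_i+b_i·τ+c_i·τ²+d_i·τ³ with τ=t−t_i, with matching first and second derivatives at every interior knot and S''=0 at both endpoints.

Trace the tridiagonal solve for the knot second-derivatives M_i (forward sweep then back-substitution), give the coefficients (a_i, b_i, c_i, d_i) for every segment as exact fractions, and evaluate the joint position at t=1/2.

  seg 0: a=0 b=2 c=0 d=-1/8
  seg 1: a=3 b=1/2 c=-3/4 d=1/12
S(1/2) = 63/64

Δ: Δ0=3/2, Δ1=-1
row 1: diag=10, rhs=-15; c'=3/10, d'=-3/2
back: M1=-3/2
M: M0=0, M1=-3/2, M2=0
seg 0: a=0, c=M0/2=0, d=(M1−M0)/(6·2)=-1/8, b=Δ0−h0·(2M0+M1)/6=2
seg 1: a=3, c=M1/2=-3/4, d=(M2−M1)/(6·3)=1/12, b=Δ1−h1·(2M1+M2)/6=1/2
t_q=1/2 → seg 0, τ=1/2; S=0+2·τ+0·τ²+-1/8·τ³=63/64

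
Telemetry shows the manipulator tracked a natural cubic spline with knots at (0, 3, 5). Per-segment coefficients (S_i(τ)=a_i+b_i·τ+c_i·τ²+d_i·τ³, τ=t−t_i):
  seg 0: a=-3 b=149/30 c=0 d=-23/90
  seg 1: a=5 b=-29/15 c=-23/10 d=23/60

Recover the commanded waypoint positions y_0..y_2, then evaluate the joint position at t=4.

y_0=-3 y_1=5 y_2=-5
S(4) = 23/20

y_0 = S_0(0) = a_0 = -3
y_1 = S_1(0) = a_1 = 5
y_2 = S_1(2) = -5
t_q=4 is in segment 1 (τ=1); S_1(τ)=23/20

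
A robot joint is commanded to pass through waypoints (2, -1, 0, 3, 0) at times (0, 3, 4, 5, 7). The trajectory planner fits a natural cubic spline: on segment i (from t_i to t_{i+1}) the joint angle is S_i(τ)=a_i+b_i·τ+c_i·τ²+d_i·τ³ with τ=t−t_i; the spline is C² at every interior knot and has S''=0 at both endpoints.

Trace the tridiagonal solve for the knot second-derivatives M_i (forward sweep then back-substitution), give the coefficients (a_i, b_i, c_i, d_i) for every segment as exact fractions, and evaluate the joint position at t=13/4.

Δ: Δ0=-1, Δ1=1, Δ2=3, Δ3=-3/2
row 1: diag=8, rhs=12; c'=1/8, d'=3/2
row 2: denom=4−1·1/8=31/8; d'=(12−1·3/2)/(31/8)=84/31
row 3: denom=6−1·8/31=178/31; d'=(-27−1·84/31)/(178/31)=-921/178
back: M3=-921/178
back: M2=84/31−8/31·-921/178=360/89
back: M1=3/2−1/8·360/89=177/178
M: M0=0, M1=177/178, M2=360/89, M3=-921/178, M4=0
seg 0: a=2, c=M0/2=0, d=(M1−M0)/(6·3)=59/1068, b=Δ0−h0·(2M0+M1)/6=-533/356
seg 1: a=-1, c=M1/2=177/356, d=(M2−M1)/(6·1)=181/356, b=Δ1−h1·(2M1+M2)/6=-1/178
seg 2: a=0, c=M2/2=180/89, d=(M3−M2)/(6·1)=-547/356, b=Δ2−h2·(2M2+M3)/6=895/356
seg 3: a=3, c=M3/2=-921/356, d=(M4−M3)/(6·2)=307/712, b=Δ3−h3·(2M3+M4)/6=347/178
t_q=13/4 → seg 1, τ=1/4; S=-1+-1/178·τ+177/356·τ²+181/356·τ³=-21927/22784

  seg 0: a=2 b=-533/356 c=0 d=59/1068
  seg 1: a=-1 b=-1/178 c=177/356 d=181/356
  seg 2: a=0 b=895/356 c=180/89 d=-547/356
  seg 3: a=3 b=347/178 c=-921/356 d=307/712
S(13/4) = -21927/22784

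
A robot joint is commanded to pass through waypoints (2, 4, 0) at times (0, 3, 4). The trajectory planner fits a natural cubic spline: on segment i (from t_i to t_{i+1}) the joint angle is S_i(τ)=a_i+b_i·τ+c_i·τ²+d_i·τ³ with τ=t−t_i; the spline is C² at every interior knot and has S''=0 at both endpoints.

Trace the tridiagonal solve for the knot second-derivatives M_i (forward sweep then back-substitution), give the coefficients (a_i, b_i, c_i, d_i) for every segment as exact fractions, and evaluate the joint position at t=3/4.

Δ: Δ0=2/3, Δ1=-4
row 1: diag=8, rhs=-28; c'=1/8, d'=-7/2
back: M1=-7/2
M: M0=0, M1=-7/2, M2=0
seg 0: a=2, c=M0/2=0, d=(M1−M0)/(6·3)=-7/36, b=Δ0−h0·(2M0+M1)/6=29/12
seg 1: a=4, c=M1/2=-7/4, d=(M2−M1)/(6·1)=7/12, b=Δ1−h1·(2M1+M2)/6=-17/6
t_q=3/4 → seg 0, τ=3/4; S=2+29/12·τ+0·τ²+-7/36·τ³=955/256

  seg 0: a=2 b=29/12 c=0 d=-7/36
  seg 1: a=4 b=-17/6 c=-7/4 d=7/12
S(3/4) = 955/256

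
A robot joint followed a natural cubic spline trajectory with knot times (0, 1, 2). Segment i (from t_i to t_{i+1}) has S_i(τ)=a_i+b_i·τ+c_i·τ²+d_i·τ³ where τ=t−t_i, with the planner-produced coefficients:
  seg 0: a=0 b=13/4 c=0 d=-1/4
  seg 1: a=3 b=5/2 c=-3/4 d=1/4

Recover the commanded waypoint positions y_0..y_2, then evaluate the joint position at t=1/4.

y_0 = S_0(0) = a_0 = 0
y_1 = S_1(0) = a_1 = 3
y_2 = S_1(1) = 5
t_q=1/4 is in segment 0 (τ=1/4); S_0(τ)=207/256

y_0=0 y_1=3 y_2=5
S(1/4) = 207/256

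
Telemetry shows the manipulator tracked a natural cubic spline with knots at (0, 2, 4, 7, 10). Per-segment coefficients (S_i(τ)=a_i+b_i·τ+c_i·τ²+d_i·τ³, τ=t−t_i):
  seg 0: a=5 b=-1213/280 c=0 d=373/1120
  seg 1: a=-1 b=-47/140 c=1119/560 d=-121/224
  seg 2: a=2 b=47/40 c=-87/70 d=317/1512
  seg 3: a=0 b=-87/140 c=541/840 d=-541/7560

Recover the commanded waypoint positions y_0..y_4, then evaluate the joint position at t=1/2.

y_0 = S_0(0) = a_0 = 5
y_1 = S_1(0) = a_1 = -1
y_2 = S_2(0) = a_2 = 2
y_3 = S_3(0) = a_3 = 0
y_4 = S_3(3) = 2
t_q=1/2 is in segment 0 (τ=1/2); S_0(τ)=5153/1792

y_0=5 y_1=-1 y_2=2 y_3=0 y_4=2
S(1/2) = 5153/1792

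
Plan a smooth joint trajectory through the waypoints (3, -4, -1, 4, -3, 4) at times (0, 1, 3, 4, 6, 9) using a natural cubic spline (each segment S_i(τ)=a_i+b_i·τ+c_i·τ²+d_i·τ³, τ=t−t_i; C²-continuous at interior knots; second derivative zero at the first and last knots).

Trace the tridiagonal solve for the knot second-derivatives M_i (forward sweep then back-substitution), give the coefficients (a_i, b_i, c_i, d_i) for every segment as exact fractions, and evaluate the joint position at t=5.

Δ: Δ0=-7, Δ1=3/2, Δ2=5, Δ3=-7/2, Δ4=7/3
row 1: diag=6, rhs=51; c'=1/3, d'=17/2
row 2: denom=6−2·1/3=16/3; d'=(21−2·17/2)/(16/3)=3/4
row 3: denom=6−1·3/16=93/16; d'=(-51−1·3/4)/(93/16)=-276/31
row 4: denom=10−2·32/93=866/93; d'=(35−2·-276/31)/(866/93)=4911/866
back: M4=4911/866
back: M3=-276/31−32/93·4911/866=-4700/433
back: M2=3/4−3/16·-4700/433=1206/433
back: M1=17/2−1/3·1206/433=6557/866
M: M0=0, M1=6557/866, M2=1206/433, M3=-4700/433, M4=4911/866, M5=0
seg 0: a=3, c=M0/2=0, d=(M1−M0)/(6·1)=6557/5196, b=Δ0−h0·(2M0+M1)/6=-42929/5196
seg 1: a=-4, c=M1/2=6557/1732, d=(M2−M1)/(6·2)=-4145/10392, b=Δ1−h1·(2M1+M2)/6=-11629/2598
seg 2: a=-1, c=M2/2=603/433, d=(M3−M2)/(6·1)=-2953/1299, b=Δ2−h2·(2M2+M3)/6=7639/1299
seg 3: a=4, c=M3/2=-2350/433, d=(M4−M3)/(6·2)=14311/10392, b=Δ3−h3·(2M3+M4)/6=2398/1299
seg 4: a=-3, c=M4/2=4911/1732, d=(M5−M4)/(6·3)=-1637/5196, b=Δ4−h4·(2M4+M5)/6=-8671/2598
t_q=5 → seg 3, τ=1; S=4+2398/1299·τ+-2350/433·τ²+14311/10392·τ³=6221/3464

  seg 0: a=3 b=-42929/5196 c=0 d=6557/5196
  seg 1: a=-4 b=-11629/2598 c=6557/1732 d=-4145/10392
  seg 2: a=-1 b=7639/1299 c=603/433 d=-2953/1299
  seg 3: a=4 b=2398/1299 c=-2350/433 d=14311/10392
  seg 4: a=-3 b=-8671/2598 c=4911/1732 d=-1637/5196
S(5) = 6221/3464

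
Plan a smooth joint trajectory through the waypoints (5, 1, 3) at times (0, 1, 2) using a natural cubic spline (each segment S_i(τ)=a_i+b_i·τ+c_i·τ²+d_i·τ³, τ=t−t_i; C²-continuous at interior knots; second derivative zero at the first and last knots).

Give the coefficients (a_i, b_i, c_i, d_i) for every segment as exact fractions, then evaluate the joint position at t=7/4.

  seg 0: a=5 b=-11/2 c=0 d=3/2
  seg 1: a=1 b=-1 c=9/2 d=-3/2
S(7/4) = 275/128

Δ: Δ0=-4, Δ1=2
row 1: diag=4, rhs=36; c'=1/4, d'=9
back: M1=9
M: M0=0, M1=9, M2=0
seg 0: a=5, c=M0/2=0, d=(M1−M0)/(6·1)=3/2, b=Δ0−h0·(2M0+M1)/6=-11/2
seg 1: a=1, c=M1/2=9/2, d=(M2−M1)/(6·1)=-3/2, b=Δ1−h1·(2M1+M2)/6=-1
t_q=7/4 → seg 1, τ=3/4; S=1+-1·τ+9/2·τ²+-3/2·τ³=275/128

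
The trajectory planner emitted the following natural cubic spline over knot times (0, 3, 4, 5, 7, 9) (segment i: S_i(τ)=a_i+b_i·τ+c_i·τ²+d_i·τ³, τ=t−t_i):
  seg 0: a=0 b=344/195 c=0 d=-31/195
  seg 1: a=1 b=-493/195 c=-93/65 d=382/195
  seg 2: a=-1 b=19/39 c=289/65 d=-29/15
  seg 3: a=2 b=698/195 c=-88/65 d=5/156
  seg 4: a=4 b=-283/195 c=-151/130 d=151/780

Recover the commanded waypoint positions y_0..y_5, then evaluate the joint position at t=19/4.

y_0 = S_0(0) = a_0 = 0
y_1 = S_1(0) = a_1 = 1
y_2 = S_2(0) = a_2 = -1
y_3 = S_3(0) = a_3 = 2
y_4 = S_4(0) = a_4 = 4
y_5 = S_4(2) = -2
t_q=19/4 is in segment 2 (τ=3/4); S_2(τ)=4371/4160

y_0=0 y_1=1 y_2=-1 y_3=2 y_4=4 y_5=-2
S(19/4) = 4371/4160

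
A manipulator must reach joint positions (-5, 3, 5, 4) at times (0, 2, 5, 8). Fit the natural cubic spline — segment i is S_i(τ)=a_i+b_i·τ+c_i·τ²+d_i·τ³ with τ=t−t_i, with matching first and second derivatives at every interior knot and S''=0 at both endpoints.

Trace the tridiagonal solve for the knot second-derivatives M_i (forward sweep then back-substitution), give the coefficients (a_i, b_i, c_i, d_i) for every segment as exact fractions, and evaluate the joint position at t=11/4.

  seg 0: a=-5 b=14/3 c=0 d=-1/6
  seg 1: a=3 b=8/3 c=-1 d=1/9
  seg 2: a=5 b=-1/3 c=0 d=0
S(11/4) = 287/64

Δ: Δ0=4, Δ1=2/3, Δ2=-1/3
row 1: diag=10, rhs=-20; c'=3/10, d'=-2
row 2: denom=12−3·3/10=111/10; d'=(-6−3·-2)/(111/10)=0
back: M2=0
back: M1=-2−3/10·0=-2
M: M0=0, M1=-2, M2=0, M3=0
seg 0: a=-5, c=M0/2=0, d=(M1−M0)/(6·2)=-1/6, b=Δ0−h0·(2M0+M1)/6=14/3
seg 1: a=3, c=M1/2=-1, d=(M2−M1)/(6·3)=1/9, b=Δ1−h1·(2M1+M2)/6=8/3
seg 2: a=5, c=M2/2=0, d=(M3−M2)/(6·3)=0, b=Δ2−h2·(2M2+M3)/6=-1/3
t_q=11/4 → seg 1, τ=3/4; S=3+8/3·τ+-1·τ²+1/9·τ³=287/64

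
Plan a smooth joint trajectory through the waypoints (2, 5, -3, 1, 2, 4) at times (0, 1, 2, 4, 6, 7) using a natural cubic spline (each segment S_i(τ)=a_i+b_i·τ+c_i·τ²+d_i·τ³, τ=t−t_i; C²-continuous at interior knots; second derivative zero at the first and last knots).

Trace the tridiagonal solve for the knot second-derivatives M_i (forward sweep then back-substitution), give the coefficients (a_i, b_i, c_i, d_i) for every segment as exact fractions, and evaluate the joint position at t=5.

Δ: Δ0=3, Δ1=-8, Δ2=2, Δ3=1/2, Δ4=2
row 1: diag=4, rhs=-66; c'=1/4, d'=-33/2
row 2: denom=6−1·1/4=23/4; d'=(60−1·-33/2)/(23/4)=306/23
row 3: denom=8−2·8/23=168/23; d'=(-9−2·306/23)/(168/23)=-39/8
row 4: denom=6−2·23/84=229/42; d'=(9−2·-39/8)/(229/42)=1575/458
back: M4=1575/458
back: M3=-39/8−23/84·1575/458=-1332/229
back: M2=306/23−8/23·-1332/229=3510/229
back: M1=-33/2−1/4·3510/229=-4656/229
M: M0=0, M1=-4656/229, M2=3510/229, M3=-1332/229, M4=1575/458, M5=0
seg 0: a=2, c=M0/2=0, d=(M1−M0)/(6·1)=-776/229, b=Δ0−h0·(2M0+M1)/6=1463/229
seg 1: a=5, c=M1/2=-2328/229, d=(M2−M1)/(6·1)=1361/229, b=Δ1−h1·(2M1+M2)/6=-865/229
seg 2: a=-3, c=M2/2=1755/229, d=(M3−M2)/(6·2)=-807/458, b=Δ2−h2·(2M2+M3)/6=-1438/229
seg 3: a=1, c=M3/2=-666/229, d=(M4−M3)/(6·2)=1413/1832, b=Δ3−h3·(2M3+M4)/6=740/229
seg 4: a=2, c=M4/2=1575/916, d=(M5−M4)/(6·1)=-525/916, b=Δ4−h4·(2M4+M5)/6=391/458
t_q=5 → seg 3, τ=1; S=1+740/229·τ+-666/229·τ²+1413/1832·τ³=3837/1832

  seg 0: a=2 b=1463/229 c=0 d=-776/229
  seg 1: a=5 b=-865/229 c=-2328/229 d=1361/229
  seg 2: a=-3 b=-1438/229 c=1755/229 d=-807/458
  seg 3: a=1 b=740/229 c=-666/229 d=1413/1832
  seg 4: a=2 b=391/458 c=1575/916 d=-525/916
S(5) = 3837/1832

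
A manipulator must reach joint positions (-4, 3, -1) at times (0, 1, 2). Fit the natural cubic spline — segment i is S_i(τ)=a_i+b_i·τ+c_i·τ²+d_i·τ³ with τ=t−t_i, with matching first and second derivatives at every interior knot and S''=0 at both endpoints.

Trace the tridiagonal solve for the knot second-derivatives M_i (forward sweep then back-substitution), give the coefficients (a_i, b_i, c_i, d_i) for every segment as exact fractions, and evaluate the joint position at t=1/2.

  seg 0: a=-4 b=39/4 c=0 d=-11/4
  seg 1: a=3 b=3/2 c=-33/4 d=11/4
S(1/2) = 17/32

Δ: Δ0=7, Δ1=-4
row 1: diag=4, rhs=-66; c'=1/4, d'=-33/2
back: M1=-33/2
M: M0=0, M1=-33/2, M2=0
seg 0: a=-4, c=M0/2=0, d=(M1−M0)/(6·1)=-11/4, b=Δ0−h0·(2M0+M1)/6=39/4
seg 1: a=3, c=M1/2=-33/4, d=(M2−M1)/(6·1)=11/4, b=Δ1−h1·(2M1+M2)/6=3/2
t_q=1/2 → seg 0, τ=1/2; S=-4+39/4·τ+0·τ²+-11/4·τ³=17/32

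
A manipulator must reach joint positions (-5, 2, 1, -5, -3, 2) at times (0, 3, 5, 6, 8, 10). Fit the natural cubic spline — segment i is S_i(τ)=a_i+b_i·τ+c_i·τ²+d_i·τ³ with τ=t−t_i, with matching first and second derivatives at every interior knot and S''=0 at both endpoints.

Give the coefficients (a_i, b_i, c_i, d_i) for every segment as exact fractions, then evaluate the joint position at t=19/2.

Δ: Δ0=7/3, Δ1=-1/2, Δ2=-6, Δ3=1, Δ4=5/2
row 1: diag=10, rhs=-17; c'=1/5, d'=-17/10
row 2: denom=6−2·1/5=28/5; d'=(-33−2·-17/10)/(28/5)=-37/7
row 3: denom=6−1·5/28=163/28; d'=(42−1·-37/7)/(163/28)=1324/163
row 4: denom=8−2·56/163=1192/163; d'=(9−2·1324/163)/(1192/163)=-1181/1192
back: M4=-1181/1192
back: M3=1324/163−56/163·-1181/1192=1261/149
back: M2=-37/7−5/28·1261/149=-4051/596
back: M1=-17/10−1/5·-4051/596=-203/596
M: M0=0, M1=-203/596, M2=-4051/596, M3=1261/149, M4=-1181/1192, M5=0
seg 0: a=-5, c=M0/2=0, d=(M1−M0)/(6·3)=-203/10728, b=Δ0−h0·(2M0+M1)/6=8953/3576
seg 1: a=2, c=M1/2=-203/1192, d=(M2−M1)/(6·2)=-481/894, b=Δ1−h1·(2M1+M2)/6=3563/1788
seg 2: a=1, c=M2/2=-4051/1192, d=(M3−M2)/(6·1)=9095/3576, b=Δ2−h2·(2M2+M3)/6=-9199/1788
seg 3: a=-5, c=M3/2=1261/298, d=(M4−M3)/(6·2)=-11269/14304, b=Δ3−h3·(2M3+M4)/6=-15419/3576
seg 4: a=-3, c=M4/2=-1181/2384, d=(M5−M4)/(6·2)=1181/14304, b=Δ4−h4·(2M4+M5)/6=5651/1788
t_q=19/2 → seg 4, τ=3/2; S=-3+5651/1788·τ+-1181/2384·τ²+1181/14304·τ³=34513/38144

  seg 0: a=-5 b=8953/3576 c=0 d=-203/10728
  seg 1: a=2 b=3563/1788 c=-203/1192 d=-481/894
  seg 2: a=1 b=-9199/1788 c=-4051/1192 d=9095/3576
  seg 3: a=-5 b=-15419/3576 c=1261/298 d=-11269/14304
  seg 4: a=-3 b=5651/1788 c=-1181/2384 d=1181/14304
S(19/2) = 34513/38144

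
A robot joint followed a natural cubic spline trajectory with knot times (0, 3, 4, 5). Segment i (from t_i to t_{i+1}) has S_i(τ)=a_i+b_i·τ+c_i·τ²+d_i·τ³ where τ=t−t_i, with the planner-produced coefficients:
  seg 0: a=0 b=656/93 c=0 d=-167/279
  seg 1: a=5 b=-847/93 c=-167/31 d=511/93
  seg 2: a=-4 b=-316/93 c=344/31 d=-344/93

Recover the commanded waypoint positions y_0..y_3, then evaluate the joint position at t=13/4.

y_0 = S_0(0) = a_0 = 0
y_1 = S_1(0) = a_1 = 5
y_2 = S_2(0) = a_2 = -4
y_3 = S_2(1) = 0
t_q=13/4 is in segment 1 (τ=1/4); S_1(τ)=4905/1984

y_0=0 y_1=5 y_2=-4 y_3=0
S(13/4) = 4905/1984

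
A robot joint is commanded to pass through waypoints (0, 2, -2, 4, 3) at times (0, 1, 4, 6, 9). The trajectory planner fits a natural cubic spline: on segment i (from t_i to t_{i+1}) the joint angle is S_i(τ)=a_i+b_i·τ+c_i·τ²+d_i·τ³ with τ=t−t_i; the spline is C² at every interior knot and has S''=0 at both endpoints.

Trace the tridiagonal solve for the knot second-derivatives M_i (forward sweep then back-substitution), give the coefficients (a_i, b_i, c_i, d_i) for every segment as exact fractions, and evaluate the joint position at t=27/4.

Δ: Δ0=2, Δ1=-4/3, Δ2=3, Δ3=-1/3
row 1: diag=8, rhs=-20; c'=3/8, d'=-5/2
row 2: denom=10−3·3/8=71/8; d'=(26−3·-5/2)/(71/8)=268/71
row 3: denom=10−2·16/71=678/71; d'=(-20−2·268/71)/(678/71)=-326/113
back: M3=-326/113
back: M2=268/71−16/71·-326/113=500/113
back: M1=-5/2−3/8·500/113=-470/113
M: M0=0, M1=-470/113, M2=500/113, M3=-326/113, M4=0
seg 0: a=0, c=M0/2=0, d=(M1−M0)/(6·1)=-235/339, b=Δ0−h0·(2M0+M1)/6=913/339
seg 1: a=2, c=M1/2=-235/113, d=(M2−M1)/(6·3)=485/1017, b=Δ1−h1·(2M1+M2)/6=208/339
seg 2: a=-2, c=M2/2=250/113, d=(M3−M2)/(6·2)=-413/678, b=Δ2−h2·(2M2+M3)/6=343/339
seg 3: a=4, c=M3/2=-163/113, d=(M4−M3)/(6·3)=163/1017, b=Δ3−h3·(2M3+M4)/6=865/339
t_q=27/4 → seg 3, τ=3/4; S=4+865/339·τ+-163/113·τ²+163/1017·τ³=37389/7232

  seg 0: a=0 b=913/339 c=0 d=-235/339
  seg 1: a=2 b=208/339 c=-235/113 d=485/1017
  seg 2: a=-2 b=343/339 c=250/113 d=-413/678
  seg 3: a=4 b=865/339 c=-163/113 d=163/1017
S(27/4) = 37389/7232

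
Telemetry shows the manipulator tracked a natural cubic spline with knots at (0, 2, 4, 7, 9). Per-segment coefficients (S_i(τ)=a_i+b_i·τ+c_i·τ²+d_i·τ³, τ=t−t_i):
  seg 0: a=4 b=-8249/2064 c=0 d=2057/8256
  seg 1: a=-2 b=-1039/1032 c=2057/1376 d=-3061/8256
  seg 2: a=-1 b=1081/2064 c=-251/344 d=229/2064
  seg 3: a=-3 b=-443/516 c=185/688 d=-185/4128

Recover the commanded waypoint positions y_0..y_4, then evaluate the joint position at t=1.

y_0 = S_0(0) = a_0 = 4
y_1 = S_1(0) = a_1 = -2
y_2 = S_2(0) = a_2 = -1
y_3 = S_3(0) = a_3 = -3
y_4 = S_3(2) = -4
t_q=1 is in segment 0 (τ=1); S_0(τ)=695/2752

y_0=4 y_1=-2 y_2=-1 y_3=-3 y_4=-4
S(1) = 695/2752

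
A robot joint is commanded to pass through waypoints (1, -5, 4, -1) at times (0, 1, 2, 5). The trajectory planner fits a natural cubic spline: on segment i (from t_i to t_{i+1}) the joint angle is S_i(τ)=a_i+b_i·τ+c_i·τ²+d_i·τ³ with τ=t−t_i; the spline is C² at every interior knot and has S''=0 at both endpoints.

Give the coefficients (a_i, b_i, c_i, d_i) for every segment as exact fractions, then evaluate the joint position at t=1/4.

Δ: Δ0=-6, Δ1=9, Δ2=-5/3
row 1: diag=4, rhs=90; c'=1/4, d'=45/2
row 2: denom=8−1·1/4=31/4; d'=(-64−1·45/2)/(31/4)=-346/31
back: M2=-346/31
back: M1=45/2−1/4·-346/31=784/31
M: M0=0, M1=784/31, M2=-346/31, M3=0
seg 0: a=1, c=M0/2=0, d=(M1−M0)/(6·1)=392/93, b=Δ0−h0·(2M0+M1)/6=-950/93
seg 1: a=-5, c=M1/2=392/31, d=(M2−M1)/(6·1)=-565/93, b=Δ1−h1·(2M1+M2)/6=226/93
seg 2: a=4, c=M2/2=-173/31, d=(M3−M2)/(6·3)=173/279, b=Δ2−h2·(2M2+M3)/6=883/93
t_q=1/4 → seg 0, τ=1/4; S=1+-950/93·τ+0·τ²+392/93·τ³=-369/248

  seg 0: a=1 b=-950/93 c=0 d=392/93
  seg 1: a=-5 b=226/93 c=392/31 d=-565/93
  seg 2: a=4 b=883/93 c=-173/31 d=173/279
S(1/4) = -369/248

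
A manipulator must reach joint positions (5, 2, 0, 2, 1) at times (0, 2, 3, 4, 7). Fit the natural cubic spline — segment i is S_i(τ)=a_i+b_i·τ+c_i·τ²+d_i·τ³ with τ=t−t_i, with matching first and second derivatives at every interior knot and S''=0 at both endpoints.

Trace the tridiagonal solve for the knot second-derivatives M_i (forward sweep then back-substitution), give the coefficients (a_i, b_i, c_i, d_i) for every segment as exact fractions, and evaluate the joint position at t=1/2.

Δ: Δ0=-3/2, Δ1=-2, Δ2=2, Δ3=-1/3
row 1: diag=6, rhs=-3; c'=1/6, d'=-1/2
row 2: denom=4−1·1/6=23/6; d'=(24−1·-1/2)/(23/6)=147/23
row 3: denom=8−1·6/23=178/23; d'=(-14−1·147/23)/(178/23)=-469/178
back: M3=-469/178
back: M2=147/23−6/23·-469/178=630/89
back: M1=-1/2−1/6·630/89=-299/178
M: M0=0, M1=-299/178, M2=630/89, M3=-469/178, M4=0
seg 0: a=5, c=M0/2=0, d=(M1−M0)/(6·2)=-299/2136, b=Δ0−h0·(2M0+M1)/6=-251/267
seg 1: a=2, c=M1/2=-299/356, d=(M2−M1)/(6·1)=1559/1068, b=Δ1−h1·(2M1+M2)/6=-1399/534
seg 2: a=0, c=M2/2=315/89, d=(M3−M2)/(6·1)=-1729/1068, b=Δ2−h2·(2M2+M3)/6=85/1068
seg 3: a=2, c=M3/2=-469/356, d=(M4−M3)/(6·3)=469/3204, b=Δ3−h3·(2M3+M4)/6=1229/534
t_q=1/2 → seg 0, τ=1/2; S=5+-251/267·τ+0·τ²+-299/2136·τ³=25703/5696

  seg 0: a=5 b=-251/267 c=0 d=-299/2136
  seg 1: a=2 b=-1399/534 c=-299/356 d=1559/1068
  seg 2: a=0 b=85/1068 c=315/89 d=-1729/1068
  seg 3: a=2 b=1229/534 c=-469/356 d=469/3204
S(1/2) = 25703/5696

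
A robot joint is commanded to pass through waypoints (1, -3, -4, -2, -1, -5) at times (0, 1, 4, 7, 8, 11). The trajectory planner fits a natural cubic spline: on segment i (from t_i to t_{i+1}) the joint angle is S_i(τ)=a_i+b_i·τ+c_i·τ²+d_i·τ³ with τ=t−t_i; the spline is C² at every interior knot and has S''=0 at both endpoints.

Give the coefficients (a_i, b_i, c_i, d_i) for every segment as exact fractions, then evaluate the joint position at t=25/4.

Δ: Δ0=-4, Δ1=-1/3, Δ2=2/3, Δ3=1, Δ4=-4/3
row 1: diag=8, rhs=22; c'=3/8, d'=11/4
row 2: denom=12−3·3/8=87/8; d'=(6−3·11/4)/(87/8)=-6/29
row 3: denom=8−3·8/29=208/29; d'=(2−3·-6/29)/(208/29)=19/52
row 4: denom=8−1·29/208=1635/208; d'=(-14−1·19/52)/(1635/208)=-996/545
back: M4=-996/545
back: M3=19/52−29/208·-996/545=338/545
back: M2=-6/29−8/29·338/545=-206/545
back: M1=11/4−3/8·-206/545=1576/545
M: M0=0, M1=1576/545, M2=-206/545, M3=338/545, M4=-996/545, M5=0
seg 0: a=1, c=M0/2=0, d=(M1−M0)/(6·1)=788/1635, b=Δ0−h0·(2M0+M1)/6=-7328/1635
seg 1: a=-3, c=M1/2=788/545, d=(M2−M1)/(6·3)=-99/545, b=Δ1−h1·(2M1+M2)/6=-4964/1635
seg 2: a=-4, c=M2/2=-103/545, d=(M3−M2)/(6·3)=272/4905, b=Δ2−h2·(2M2+M3)/6=1201/1635
seg 3: a=-2, c=M3/2=169/545, d=(M4−M3)/(6·1)=-667/1635, b=Δ3−h3·(2M3+M4)/6=359/327
seg 4: a=-1, c=M4/2=-498/545, d=(M5−M4)/(6·3)=166/1635, b=Δ4−h4·(2M4+M5)/6=808/1635
t_q=25/4 → seg 2, τ=9/4; S=-4+1201/1635·τ+-103/545·τ²+272/4905·τ³=-23303/8720

  seg 0: a=1 b=-7328/1635 c=0 d=788/1635
  seg 1: a=-3 b=-4964/1635 c=788/545 d=-99/545
  seg 2: a=-4 b=1201/1635 c=-103/545 d=272/4905
  seg 3: a=-2 b=359/327 c=169/545 d=-667/1635
  seg 4: a=-1 b=808/1635 c=-498/545 d=166/1635
S(25/4) = -23303/8720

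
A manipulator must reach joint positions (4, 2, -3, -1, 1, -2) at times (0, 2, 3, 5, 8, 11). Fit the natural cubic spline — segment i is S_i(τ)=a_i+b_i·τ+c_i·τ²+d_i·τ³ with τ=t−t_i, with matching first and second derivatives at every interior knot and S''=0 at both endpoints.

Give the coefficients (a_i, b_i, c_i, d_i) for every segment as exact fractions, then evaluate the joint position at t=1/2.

  seg 0: a=4 b=2675/3597 c=0 d=-1568/3597
  seg 1: a=2 b=-16141/3597 c=-3136/1199 d=7564/3597
  seg 2: a=-3 b=-1115/327 c=4428/1199 d=-5353/7194
  seg 3: a=-1 b=8753/3597 c=-925/1199 d=1970/32373
  seg 4: a=1 b=-1987/3597 c=-805/3597 d=805/32373
S(1/2) = 10353/2398

Δ: Δ0=-1, Δ1=-5, Δ2=1, Δ3=2/3, Δ4=-1
row 1: diag=6, rhs=-24; c'=1/6, d'=-4
row 2: denom=6−1·1/6=35/6; d'=(36−1·-4)/(35/6)=48/7
row 3: denom=10−2·12/35=326/35; d'=(-2−2·48/7)/(326/35)=-275/163
row 4: denom=12−3·105/326=3597/326; d'=(-10−3·-275/163)/(3597/326)=-1610/3597
back: M4=-1610/3597
back: M3=-275/163−105/326·-1610/3597=-1850/1199
back: M2=48/7−12/35·-1850/1199=8856/1199
back: M1=-4−1/6·8856/1199=-6272/1199
M: M0=0, M1=-6272/1199, M2=8856/1199, M3=-1850/1199, M4=-1610/3597, M5=0
seg 0: a=4, c=M0/2=0, d=(M1−M0)/(6·2)=-1568/3597, b=Δ0−h0·(2M0+M1)/6=2675/3597
seg 1: a=2, c=M1/2=-3136/1199, d=(M2−M1)/(6·1)=7564/3597, b=Δ1−h1·(2M1+M2)/6=-16141/3597
seg 2: a=-3, c=M2/2=4428/1199, d=(M3−M2)/(6·2)=-5353/7194, b=Δ2−h2·(2M2+M3)/6=-1115/327
seg 3: a=-1, c=M3/2=-925/1199, d=(M4−M3)/(6·3)=1970/32373, b=Δ3−h3·(2M3+M4)/6=8753/3597
seg 4: a=1, c=M4/2=-805/3597, d=(M5−M4)/(6·3)=805/32373, b=Δ4−h4·(2M4+M5)/6=-1987/3597
t_q=1/2 → seg 0, τ=1/2; S=4+2675/3597·τ+0·τ²+-1568/3597·τ³=10353/2398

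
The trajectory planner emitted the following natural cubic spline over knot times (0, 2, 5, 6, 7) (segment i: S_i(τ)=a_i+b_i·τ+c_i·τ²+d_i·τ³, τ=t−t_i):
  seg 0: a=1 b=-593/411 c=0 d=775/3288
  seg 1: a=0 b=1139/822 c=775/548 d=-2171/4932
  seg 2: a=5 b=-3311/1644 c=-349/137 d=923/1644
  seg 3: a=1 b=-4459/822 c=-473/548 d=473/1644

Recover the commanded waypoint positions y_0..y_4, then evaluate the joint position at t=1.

y_0 = S_0(0) = a_0 = 1
y_1 = S_1(0) = a_1 = 0
y_2 = S_2(0) = a_2 = 5
y_3 = S_3(0) = a_3 = 1
y_4 = S_3(1) = -5
t_q=1 is in segment 0 (τ=1); S_0(τ)=-227/1096

y_0=1 y_1=0 y_2=5 y_3=1 y_4=-5
S(1) = -227/1096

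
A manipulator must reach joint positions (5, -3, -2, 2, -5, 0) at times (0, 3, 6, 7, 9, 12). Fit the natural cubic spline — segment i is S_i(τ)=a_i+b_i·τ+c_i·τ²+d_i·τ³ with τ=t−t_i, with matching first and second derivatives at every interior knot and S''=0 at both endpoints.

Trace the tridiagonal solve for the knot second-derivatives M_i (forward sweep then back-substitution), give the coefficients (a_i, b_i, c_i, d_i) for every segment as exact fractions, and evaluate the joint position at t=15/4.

Δ: Δ0=-8/3, Δ1=1/3, Δ2=4, Δ3=-7/2, Δ4=5/3
row 1: diag=12, rhs=18; c'=1/4, d'=3/2
row 2: denom=8−3·1/4=29/4; d'=(22−3·3/2)/(29/4)=70/29
row 3: denom=6−1·4/29=170/29; d'=(-45−1·70/29)/(170/29)=-275/34
row 4: denom=10−2·29/85=792/85; d'=(31−2·-275/34)/(792/85)=2005/396
back: M4=2005/396
back: M3=-275/34−29/85·2005/396=-3887/396
back: M2=70/29−4/29·-3887/396=373/99
back: M1=3/2−1/4·373/99=221/396
M: M0=0, M1=221/396, M2=373/99, M3=-3887/396, M4=2005/396, M5=0
seg 0: a=5, c=M0/2=0, d=(M1−M0)/(6·3)=221/7128, b=Δ0−h0·(2M0+M1)/6=-2333/792
seg 1: a=-3, c=M1/2=221/792, d=(M2−M1)/(6·3)=1271/7128, b=Δ1−h1·(2M1+M2)/6=-835/396
seg 2: a=-2, c=M2/2=373/198, d=(M3−M2)/(6·1)=-163/72, b=Δ2−h2·(2M2+M3)/6=3469/792
seg 3: a=2, c=M3/2=-3887/792, d=(M4−M3)/(6·2)=491/396, b=Δ3−h3·(2M3+M4)/6=179/132
seg 4: a=-5, c=M4/2=2005/792, d=(M5−M4)/(6·3)=-2005/7128, b=Δ4−h4·(2M4+M5)/6=-1345/396
t_q=15/4 → seg 1, τ=3/4; S=-3+-835/396·τ+221/792·τ²+1271/7128·τ³=-24495/5632

  seg 0: a=5 b=-2333/792 c=0 d=221/7128
  seg 1: a=-3 b=-835/396 c=221/792 d=1271/7128
  seg 2: a=-2 b=3469/792 c=373/198 d=-163/72
  seg 3: a=2 b=179/132 c=-3887/792 d=491/396
  seg 4: a=-5 b=-1345/396 c=2005/792 d=-2005/7128
S(15/4) = -24495/5632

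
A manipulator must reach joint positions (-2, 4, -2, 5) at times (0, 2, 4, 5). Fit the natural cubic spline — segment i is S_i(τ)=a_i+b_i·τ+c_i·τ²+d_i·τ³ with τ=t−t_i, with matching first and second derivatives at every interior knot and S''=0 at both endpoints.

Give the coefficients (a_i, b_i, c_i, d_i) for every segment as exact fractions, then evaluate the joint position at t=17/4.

Δ: Δ0=3, Δ1=-3, Δ2=7
row 1: diag=8, rhs=-36; c'=1/4, d'=-9/2
row 2: denom=6−2·1/4=11/2; d'=(60−2·-9/2)/(11/2)=138/11
back: M2=138/11
back: M1=-9/2−1/4·138/11=-84/11
M: M0=0, M1=-84/11, M2=138/11, M3=0
seg 0: a=-2, c=M0/2=0, d=(M1−M0)/(6·2)=-7/11, b=Δ0−h0·(2M0+M1)/6=61/11
seg 1: a=4, c=M1/2=-42/11, d=(M2−M1)/(6·2)=37/22, b=Δ1−h1·(2M1+M2)/6=-23/11
seg 2: a=-2, c=M2/2=69/11, d=(M3−M2)/(6·1)=-23/11, b=Δ2−h2·(2M2+M3)/6=31/11
t_q=17/4 → seg 2, τ=1/4; S=-2+31/11·τ+69/11·τ²+-23/11·τ³=-659/704

  seg 0: a=-2 b=61/11 c=0 d=-7/11
  seg 1: a=4 b=-23/11 c=-42/11 d=37/22
  seg 2: a=-2 b=31/11 c=69/11 d=-23/11
S(17/4) = -659/704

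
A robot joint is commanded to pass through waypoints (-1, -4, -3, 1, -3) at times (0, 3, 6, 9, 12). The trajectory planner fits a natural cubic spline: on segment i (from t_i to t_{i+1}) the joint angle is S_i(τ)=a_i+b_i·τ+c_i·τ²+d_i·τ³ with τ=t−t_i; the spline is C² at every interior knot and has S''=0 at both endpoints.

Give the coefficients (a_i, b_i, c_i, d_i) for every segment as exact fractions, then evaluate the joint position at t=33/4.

  seg 0: a=-1 b=-26/21 c=0 d=5/189
  seg 1: a=-4 b=-11/21 c=5/21 d=1/63
  seg 2: a=-3 b=4/3 c=8/21 d=-8/63
  seg 3: a=1 b=4/21 c=-16/21 d=16/189
S(33/4) = 27/56

Δ: Δ0=-1, Δ1=1/3, Δ2=4/3, Δ3=-4/3
row 1: diag=12, rhs=8; c'=1/4, d'=2/3
row 2: denom=12−3·1/4=45/4; d'=(6−3·2/3)/(45/4)=16/45
row 3: denom=12−3·4/15=56/5; d'=(-16−3·16/45)/(56/5)=-32/21
back: M3=-32/21
back: M2=16/45−4/15·-32/21=16/21
back: M1=2/3−1/4·16/21=10/21
M: M0=0, M1=10/21, M2=16/21, M3=-32/21, M4=0
seg 0: a=-1, c=M0/2=0, d=(M1−M0)/(6·3)=5/189, b=Δ0−h0·(2M0+M1)/6=-26/21
seg 1: a=-4, c=M1/2=5/21, d=(M2−M1)/(6·3)=1/63, b=Δ1−h1·(2M1+M2)/6=-11/21
seg 2: a=-3, c=M2/2=8/21, d=(M3−M2)/(6·3)=-8/63, b=Δ2−h2·(2M2+M3)/6=4/3
seg 3: a=1, c=M3/2=-16/21, d=(M4−M3)/(6·3)=16/189, b=Δ3−h3·(2M3+M4)/6=4/21
t_q=33/4 → seg 2, τ=9/4; S=-3+4/3·τ+8/21·τ²+-8/63·τ³=27/56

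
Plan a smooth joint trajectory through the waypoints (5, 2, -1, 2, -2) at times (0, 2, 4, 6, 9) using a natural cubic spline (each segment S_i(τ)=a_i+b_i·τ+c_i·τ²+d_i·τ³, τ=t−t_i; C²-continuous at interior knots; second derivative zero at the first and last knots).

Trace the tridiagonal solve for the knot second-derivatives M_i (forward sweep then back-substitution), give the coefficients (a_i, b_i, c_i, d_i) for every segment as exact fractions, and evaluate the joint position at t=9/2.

Δ: Δ0=-3/2, Δ1=-3/2, Δ2=3/2, Δ3=-4/3
row 1: diag=8, rhs=0; c'=1/4, d'=0
row 2: denom=8−2·1/4=15/2; d'=(18−2·0)/(15/2)=12/5
row 3: denom=10−2·4/15=142/15; d'=(-17−2·12/5)/(142/15)=-327/142
back: M3=-327/142
back: M2=12/5−4/15·-327/142=214/71
back: M1=0−1/4·214/71=-107/142
M: M0=0, M1=-107/142, M2=214/71, M3=-327/142, M4=0
seg 0: a=5, c=M0/2=0, d=(M1−M0)/(6·2)=-107/1704, b=Δ0−h0·(2M0+M1)/6=-266/213
seg 1: a=2, c=M1/2=-107/284, d=(M2−M1)/(6·2)=535/1704, b=Δ1−h1·(2M1+M2)/6=-853/426
seg 2: a=-1, c=M2/2=107/71, d=(M3−M2)/(6·2)=-755/1704, b=Δ2−h2·(2M2+M3)/6=55/213
seg 3: a=2, c=M3/2=-327/284, d=(M4−M3)/(6·3)=109/852, b=Δ3−h3·(2M3+M4)/6=413/426
t_q=9/2 → seg 2, τ=1/2; S=-1+55/213·τ+107/71·τ²+-755/1704·τ³=-2497/4544

  seg 0: a=5 b=-266/213 c=0 d=-107/1704
  seg 1: a=2 b=-853/426 c=-107/284 d=535/1704
  seg 2: a=-1 b=55/213 c=107/71 d=-755/1704
  seg 3: a=2 b=413/426 c=-327/284 d=109/852
S(9/2) = -2497/4544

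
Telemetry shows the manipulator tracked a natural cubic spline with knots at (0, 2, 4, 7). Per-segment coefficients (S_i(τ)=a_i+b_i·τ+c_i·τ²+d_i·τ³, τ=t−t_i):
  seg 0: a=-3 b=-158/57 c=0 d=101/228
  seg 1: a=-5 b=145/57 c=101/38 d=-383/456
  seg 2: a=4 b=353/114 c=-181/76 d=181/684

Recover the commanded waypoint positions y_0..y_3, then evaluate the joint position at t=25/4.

y_0=-3 y_1=-5 y_2=4 y_3=-1
S(25/4) = 9361/4864

y_0 = S_0(0) = a_0 = -3
y_1 = S_1(0) = a_1 = -5
y_2 = S_2(0) = a_2 = 4
y_3 = S_2(3) = -1
t_q=25/4 is in segment 2 (τ=9/4); S_2(τ)=9361/4864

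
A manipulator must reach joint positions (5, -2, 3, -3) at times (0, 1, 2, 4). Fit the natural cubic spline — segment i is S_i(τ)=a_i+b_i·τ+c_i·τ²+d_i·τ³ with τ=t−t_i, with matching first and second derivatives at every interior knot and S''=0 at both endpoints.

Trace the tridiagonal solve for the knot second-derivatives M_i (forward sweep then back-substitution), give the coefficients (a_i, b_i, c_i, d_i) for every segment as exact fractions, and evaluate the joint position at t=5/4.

  seg 0: a=5 b=-241/23 c=0 d=80/23
  seg 1: a=-2 b=-1/23 c=240/23 d=-124/23
  seg 2: a=3 b=107/23 c=-132/23 d=22/23
S(5/4) = -531/368

Δ: Δ0=-7, Δ1=5, Δ2=-3
row 1: diag=4, rhs=72; c'=1/4, d'=18
row 2: denom=6−1·1/4=23/4; d'=(-48−1·18)/(23/4)=-264/23
back: M2=-264/23
back: M1=18−1/4·-264/23=480/23
M: M0=0, M1=480/23, M2=-264/23, M3=0
seg 0: a=5, c=M0/2=0, d=(M1−M0)/(6·1)=80/23, b=Δ0−h0·(2M0+M1)/6=-241/23
seg 1: a=-2, c=M1/2=240/23, d=(M2−M1)/(6·1)=-124/23, b=Δ1−h1·(2M1+M2)/6=-1/23
seg 2: a=3, c=M2/2=-132/23, d=(M3−M2)/(6·2)=22/23, b=Δ2−h2·(2M2+M3)/6=107/23
t_q=5/4 → seg 1, τ=1/4; S=-2+-1/23·τ+240/23·τ²+-124/23·τ³=-531/368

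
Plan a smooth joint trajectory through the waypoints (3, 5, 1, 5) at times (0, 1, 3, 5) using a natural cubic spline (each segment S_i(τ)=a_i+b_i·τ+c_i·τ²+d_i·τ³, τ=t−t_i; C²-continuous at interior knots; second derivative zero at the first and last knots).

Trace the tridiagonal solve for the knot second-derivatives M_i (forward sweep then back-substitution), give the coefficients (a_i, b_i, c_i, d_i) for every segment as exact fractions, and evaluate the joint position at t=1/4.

Δ: Δ0=2, Δ1=-2, Δ2=2
row 1: diag=6, rhs=-24; c'=1/3, d'=-4
row 2: denom=8−2·1/3=22/3; d'=(24−2·-4)/(22/3)=48/11
back: M2=48/11
back: M1=-4−1/3·48/11=-60/11
M: M0=0, M1=-60/11, M2=48/11, M3=0
seg 0: a=3, c=M0/2=0, d=(M1−M0)/(6·1)=-10/11, b=Δ0−h0·(2M0+M1)/6=32/11
seg 1: a=5, c=M1/2=-30/11, d=(M2−M1)/(6·2)=9/11, b=Δ1−h1·(2M1+M2)/6=2/11
seg 2: a=1, c=M2/2=24/11, d=(M3−M2)/(6·2)=-4/11, b=Δ2−h2·(2M2+M3)/6=-10/11
t_q=1/4 → seg 0, τ=1/4; S=3+32/11·τ+0·τ²+-10/11·τ³=1307/352

  seg 0: a=3 b=32/11 c=0 d=-10/11
  seg 1: a=5 b=2/11 c=-30/11 d=9/11
  seg 2: a=1 b=-10/11 c=24/11 d=-4/11
S(1/4) = 1307/352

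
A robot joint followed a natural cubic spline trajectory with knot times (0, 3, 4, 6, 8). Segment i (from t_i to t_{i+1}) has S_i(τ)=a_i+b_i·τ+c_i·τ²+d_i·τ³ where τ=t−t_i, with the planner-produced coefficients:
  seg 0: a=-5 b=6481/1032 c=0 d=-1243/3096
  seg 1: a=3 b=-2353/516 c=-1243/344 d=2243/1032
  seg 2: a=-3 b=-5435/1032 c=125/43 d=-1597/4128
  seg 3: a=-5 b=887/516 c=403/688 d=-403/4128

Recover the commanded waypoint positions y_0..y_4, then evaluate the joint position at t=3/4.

y_0 = S_0(0) = a_0 = -5
y_1 = S_1(0) = a_1 = 3
y_2 = S_2(0) = a_2 = -3
y_3 = S_3(0) = a_3 = -5
y_4 = S_3(2) = 0
t_q=3/4 is in segment 0 (τ=3/4); S_0(τ)=-10113/22016

y_0=-5 y_1=3 y_2=-3 y_3=-5 y_4=0
S(3/4) = -10113/22016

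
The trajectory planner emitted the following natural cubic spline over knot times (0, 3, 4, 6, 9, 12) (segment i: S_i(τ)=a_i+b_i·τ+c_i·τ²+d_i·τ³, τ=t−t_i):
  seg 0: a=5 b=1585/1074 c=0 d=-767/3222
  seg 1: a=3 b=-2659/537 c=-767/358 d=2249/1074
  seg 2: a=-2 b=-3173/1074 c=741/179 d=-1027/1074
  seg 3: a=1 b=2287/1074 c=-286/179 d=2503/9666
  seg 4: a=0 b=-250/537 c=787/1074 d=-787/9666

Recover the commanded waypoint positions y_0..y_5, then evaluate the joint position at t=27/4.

y_0=5 y_1=3 y_2=-2 y_3=1 y_4=0 y_5=3
S(27/4) = 41415/22912

y_0 = S_0(0) = a_0 = 5
y_1 = S_1(0) = a_1 = 3
y_2 = S_2(0) = a_2 = -2
y_3 = S_3(0) = a_3 = 1
y_4 = S_4(0) = a_4 = 0
y_5 = S_4(3) = 3
t_q=27/4 is in segment 3 (τ=3/4); S_3(τ)=41415/22912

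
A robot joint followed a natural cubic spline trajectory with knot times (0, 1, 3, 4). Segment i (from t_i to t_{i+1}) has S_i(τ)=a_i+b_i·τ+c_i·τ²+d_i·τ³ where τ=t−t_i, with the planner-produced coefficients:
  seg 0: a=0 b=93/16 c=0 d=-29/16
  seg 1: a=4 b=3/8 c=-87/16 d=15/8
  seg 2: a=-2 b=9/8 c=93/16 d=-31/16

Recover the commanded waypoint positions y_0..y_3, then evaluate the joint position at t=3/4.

y_0=0 y_1=4 y_2=-2 y_3=3
S(3/4) = 3681/1024

y_0 = S_0(0) = a_0 = 0
y_1 = S_1(0) = a_1 = 4
y_2 = S_2(0) = a_2 = -2
y_3 = S_2(1) = 3
t_q=3/4 is in segment 0 (τ=3/4); S_0(τ)=3681/1024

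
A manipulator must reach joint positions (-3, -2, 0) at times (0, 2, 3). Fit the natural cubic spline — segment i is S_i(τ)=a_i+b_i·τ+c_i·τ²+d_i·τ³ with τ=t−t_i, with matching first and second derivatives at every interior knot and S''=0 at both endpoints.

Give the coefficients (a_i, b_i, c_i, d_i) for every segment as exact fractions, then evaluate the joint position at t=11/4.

Δ: Δ0=1/2, Δ1=2
row 1: diag=6, rhs=9; c'=1/6, d'=3/2
back: M1=3/2
M: M0=0, M1=3/2, M2=0
seg 0: a=-3, c=M0/2=0, d=(M1−M0)/(6·2)=1/8, b=Δ0−h0·(2M0+M1)/6=0
seg 1: a=-2, c=M1/2=3/4, d=(M2−M1)/(6·1)=-1/4, b=Δ1−h1·(2M1+M2)/6=3/2
t_q=11/4 → seg 1, τ=3/4; S=-2+3/2·τ+3/4·τ²+-1/4·τ³=-143/256

  seg 0: a=-3 b=0 c=0 d=1/8
  seg 1: a=-2 b=3/2 c=3/4 d=-1/4
S(11/4) = -143/256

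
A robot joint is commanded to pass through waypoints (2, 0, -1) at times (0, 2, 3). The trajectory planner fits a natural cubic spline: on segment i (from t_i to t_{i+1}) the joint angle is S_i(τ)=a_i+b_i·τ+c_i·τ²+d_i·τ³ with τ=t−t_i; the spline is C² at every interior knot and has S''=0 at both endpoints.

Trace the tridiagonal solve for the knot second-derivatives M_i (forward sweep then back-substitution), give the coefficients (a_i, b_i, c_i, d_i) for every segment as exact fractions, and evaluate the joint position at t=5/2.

Δ: Δ0=-1, Δ1=-1
row 1: diag=6, rhs=0; c'=1/6, d'=0
back: M1=0
M: M0=0, M1=0, M2=0
seg 0: a=2, c=M0/2=0, d=(M1−M0)/(6·2)=0, b=Δ0−h0·(2M0+M1)/6=-1
seg 1: a=0, c=M1/2=0, d=(M2−M1)/(6·1)=0, b=Δ1−h1·(2M1+M2)/6=-1
t_q=5/2 → seg 1, τ=1/2; S=0+-1·τ+0·τ²+0·τ³=-1/2

  seg 0: a=2 b=-1 c=0 d=0
  seg 1: a=0 b=-1 c=0 d=0
S(5/2) = -1/2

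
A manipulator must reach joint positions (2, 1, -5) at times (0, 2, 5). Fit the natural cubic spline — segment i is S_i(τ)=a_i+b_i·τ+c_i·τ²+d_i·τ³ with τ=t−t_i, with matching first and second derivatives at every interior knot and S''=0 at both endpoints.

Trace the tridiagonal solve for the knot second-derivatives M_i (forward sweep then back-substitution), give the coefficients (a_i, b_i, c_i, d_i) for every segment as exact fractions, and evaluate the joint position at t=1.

Δ: Δ0=-1/2, Δ1=-2
row 1: diag=10, rhs=-9; c'=3/10, d'=-9/10
back: M1=-9/10
M: M0=0, M1=-9/10, M2=0
seg 0: a=2, c=M0/2=0, d=(M1−M0)/(6·2)=-3/40, b=Δ0−h0·(2M0+M1)/6=-1/5
seg 1: a=1, c=M1/2=-9/20, d=(M2−M1)/(6·3)=1/20, b=Δ1−h1·(2M1+M2)/6=-11/10
t_q=1 → seg 0, τ=1; S=2+-1/5·τ+0·τ²+-3/40·τ³=69/40

  seg 0: a=2 b=-1/5 c=0 d=-3/40
  seg 1: a=1 b=-11/10 c=-9/20 d=1/20
S(1) = 69/40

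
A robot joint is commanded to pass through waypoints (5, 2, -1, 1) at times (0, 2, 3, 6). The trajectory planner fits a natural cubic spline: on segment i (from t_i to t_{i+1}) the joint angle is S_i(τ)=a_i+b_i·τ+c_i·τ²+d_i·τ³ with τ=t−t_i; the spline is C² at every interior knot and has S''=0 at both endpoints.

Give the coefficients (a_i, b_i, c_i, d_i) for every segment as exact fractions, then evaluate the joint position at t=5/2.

  seg 0: a=5 b=-5/6 c=0 d=-1/6
  seg 1: a=2 b=-17/6 c=-1 d=5/6
  seg 2: a=-1 b=-7/3 c=3/2 d=-1/6
S(5/2) = 7/16

Δ: Δ0=-3/2, Δ1=-3, Δ2=2/3
row 1: diag=6, rhs=-9; c'=1/6, d'=-3/2
row 2: denom=8−1·1/6=47/6; d'=(22−1·-3/2)/(47/6)=3
back: M2=3
back: M1=-3/2−1/6·3=-2
M: M0=0, M1=-2, M2=3, M3=0
seg 0: a=5, c=M0/2=0, d=(M1−M0)/(6·2)=-1/6, b=Δ0−h0·(2M0+M1)/6=-5/6
seg 1: a=2, c=M1/2=-1, d=(M2−M1)/(6·1)=5/6, b=Δ1−h1·(2M1+M2)/6=-17/6
seg 2: a=-1, c=M2/2=3/2, d=(M3−M2)/(6·3)=-1/6, b=Δ2−h2·(2M2+M3)/6=-7/3
t_q=5/2 → seg 1, τ=1/2; S=2+-17/6·τ+-1·τ²+5/6·τ³=7/16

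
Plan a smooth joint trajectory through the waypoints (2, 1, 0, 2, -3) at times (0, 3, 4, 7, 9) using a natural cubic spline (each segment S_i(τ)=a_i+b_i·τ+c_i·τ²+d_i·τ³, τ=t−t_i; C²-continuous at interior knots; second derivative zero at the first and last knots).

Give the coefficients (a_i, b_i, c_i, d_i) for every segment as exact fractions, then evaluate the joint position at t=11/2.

  seg 0: a=2 b=23/372 c=0 d=-49/1116
  seg 1: a=1 b=-209/186 c=-49/124 d=193/372
  seg 2: a=0 b=-133/372 c=36/31 d=-305/1116
  seg 3: a=2 b=-143/186 c=-161/124 d=161/744
S(11/2) = 1145/992

Δ: Δ0=-1/3, Δ1=-1, Δ2=2/3, Δ3=-5/2
row 1: diag=8, rhs=-4; c'=1/8, d'=-1/2
row 2: denom=8−1·1/8=63/8; d'=(10−1·-1/2)/(63/8)=4/3
row 3: denom=10−3·8/21=62/7; d'=(-19−3·4/3)/(62/7)=-161/62
back: M3=-161/62
back: M2=4/3−8/21·-161/62=72/31
back: M1=-1/2−1/8·72/31=-49/62
M: M0=0, M1=-49/62, M2=72/31, M3=-161/62, M4=0
seg 0: a=2, c=M0/2=0, d=(M1−M0)/(6·3)=-49/1116, b=Δ0−h0·(2M0+M1)/6=23/372
seg 1: a=1, c=M1/2=-49/124, d=(M2−M1)/(6·1)=193/372, b=Δ1−h1·(2M1+M2)/6=-209/186
seg 2: a=0, c=M2/2=36/31, d=(M3−M2)/(6·3)=-305/1116, b=Δ2−h2·(2M2+M3)/6=-133/372
seg 3: a=2, c=M3/2=-161/124, d=(M4−M3)/(6·2)=161/744, b=Δ3−h3·(2M3+M4)/6=-143/186
t_q=11/2 → seg 2, τ=3/2; S=0+-133/372·τ+36/31·τ²+-305/1116·τ³=1145/992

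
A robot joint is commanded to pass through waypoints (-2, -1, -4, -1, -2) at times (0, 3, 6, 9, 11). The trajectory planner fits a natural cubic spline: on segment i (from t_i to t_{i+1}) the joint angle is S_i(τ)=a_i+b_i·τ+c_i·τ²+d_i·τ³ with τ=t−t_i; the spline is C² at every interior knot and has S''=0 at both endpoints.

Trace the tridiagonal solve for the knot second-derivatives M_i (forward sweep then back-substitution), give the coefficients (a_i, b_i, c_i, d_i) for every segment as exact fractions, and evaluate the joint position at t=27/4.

Δ: Δ0=1/3, Δ1=-1, Δ2=1, Δ3=-1/2
row 1: diag=12, rhs=-8; c'=1/4, d'=-2/3
row 2: denom=12−3·1/4=45/4; d'=(12−3·-2/3)/(45/4)=56/45
row 3: denom=10−3·4/15=46/5; d'=(-9−3·56/45)/(46/5)=-191/138
back: M3=-191/138
back: M2=56/45−4/15·-191/138=334/207
back: M1=-2/3−1/4·334/207=-443/414
M: M0=0, M1=-443/414, M2=334/207, M3=-191/138, M4=0
seg 0: a=-2, c=M0/2=0, d=(M1−M0)/(6·3)=-443/7452, b=Δ0−h0·(2M0+M1)/6=719/828
seg 1: a=-1, c=M1/2=-443/828, d=(M2−M1)/(6·3)=1111/7452, b=Δ1−h1·(2M1+M2)/6=-305/414
seg 2: a=-4, c=M2/2=167/207, d=(M3−M2)/(6·3)=-1241/7452, b=Δ2−h2·(2M2+M3)/6=65/828
seg 3: a=-1, c=M3/2=-191/276, d=(M4−M3)/(6·2)=191/1656, b=Δ3−h3·(2M3+M4)/6=175/414
t_q=27/4 → seg 2, τ=3/4; S=-4+65/828·τ+167/207·τ²+-1241/7452·τ³=-20947/5888

  seg 0: a=-2 b=719/828 c=0 d=-443/7452
  seg 1: a=-1 b=-305/414 c=-443/828 d=1111/7452
  seg 2: a=-4 b=65/828 c=167/207 d=-1241/7452
  seg 3: a=-1 b=175/414 c=-191/276 d=191/1656
S(27/4) = -20947/5888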